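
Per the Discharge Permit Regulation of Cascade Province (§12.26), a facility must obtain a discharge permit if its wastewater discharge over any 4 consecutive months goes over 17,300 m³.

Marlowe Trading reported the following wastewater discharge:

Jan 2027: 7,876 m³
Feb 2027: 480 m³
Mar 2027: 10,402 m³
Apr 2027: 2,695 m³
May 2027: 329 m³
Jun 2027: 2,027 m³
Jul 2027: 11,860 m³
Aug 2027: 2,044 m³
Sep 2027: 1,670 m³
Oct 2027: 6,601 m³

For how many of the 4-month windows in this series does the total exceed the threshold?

Jan 2027–Apr 2027: 7,876 m³ + 480 m³ + 10,402 m³ + 2,695 m³ = 21,453 m³ (over)
Feb 2027–May 2027: 480 m³ + 10,402 m³ + 2,695 m³ + 329 m³ = 13,906 m³ (under)
Mar 2027–Jun 2027: 10,402 m³ + 2,695 m³ + 329 m³ + 2,027 m³ = 15,453 m³ (under)
Apr 2027–Jul 2027: 2,695 m³ + 329 m³ + 2,027 m³ + 11,860 m³ = 16,911 m³ (under)
May 2027–Aug 2027: 329 m³ + 2,027 m³ + 11,860 m³ + 2,044 m³ = 16,260 m³ (under)
Jun 2027–Sep 2027: 2,027 m³ + 11,860 m³ + 2,044 m³ + 1,670 m³ = 17,601 m³ (over)
Jul 2027–Oct 2027: 11,860 m³ + 2,044 m³ + 1,670 m³ + 6,601 m³ = 22,175 m³ (over)
3 windows exceed the threshold.

3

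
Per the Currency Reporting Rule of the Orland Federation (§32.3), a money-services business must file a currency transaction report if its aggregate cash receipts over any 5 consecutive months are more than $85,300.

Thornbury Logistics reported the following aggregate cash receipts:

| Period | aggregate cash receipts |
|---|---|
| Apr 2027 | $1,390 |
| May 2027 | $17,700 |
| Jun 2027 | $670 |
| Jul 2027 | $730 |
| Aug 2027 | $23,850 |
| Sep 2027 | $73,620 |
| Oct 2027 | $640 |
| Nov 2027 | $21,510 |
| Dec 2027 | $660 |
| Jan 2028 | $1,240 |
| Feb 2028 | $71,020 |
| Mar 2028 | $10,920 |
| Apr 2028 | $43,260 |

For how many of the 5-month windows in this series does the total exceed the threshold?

8

Apr 2027–Aug 2027: $1,390 + $17,700 + $670 + $730 + $23,850 = $44,340 (under)
May 2027–Sep 2027: $17,700 + $670 + $730 + $23,850 + $73,620 = $116,570 (over)
Jun 2027–Oct 2027: $670 + $730 + $23,850 + $73,620 + $640 = $99,510 (over)
Jul 2027–Nov 2027: $730 + $23,850 + $73,620 + $640 + $21,510 = $120,350 (over)
Aug 2027–Dec 2027: $23,850 + $73,620 + $640 + $21,510 + $660 = $120,280 (over)
Sep 2027–Jan 2028: $73,620 + $640 + $21,510 + $660 + $1,240 = $97,670 (over)
Oct 2027–Feb 2028: $640 + $21,510 + $660 + $1,240 + $71,020 = $95,070 (over)
Nov 2027–Mar 2028: $21,510 + $660 + $1,240 + $71,020 + $10,920 = $105,350 (over)
Dec 2027–Apr 2028: $660 + $1,240 + $71,020 + $10,920 + $43,260 = $127,100 (over)
8 windows exceed the threshold.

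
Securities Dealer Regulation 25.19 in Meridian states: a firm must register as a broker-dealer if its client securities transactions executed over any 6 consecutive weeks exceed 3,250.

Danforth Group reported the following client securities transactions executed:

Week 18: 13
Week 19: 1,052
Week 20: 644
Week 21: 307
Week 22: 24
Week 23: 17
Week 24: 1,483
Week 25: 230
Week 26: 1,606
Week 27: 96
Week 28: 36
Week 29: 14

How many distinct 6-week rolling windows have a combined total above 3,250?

Week 18–Week 23: 13 + 1,052 + 644 + 307 + 24 + 17 = 2,057 (under)
Week 19–Week 24: 1,052 + 644 + 307 + 24 + 17 + 1,483 = 3,527 (over)
Week 20–Week 25: 644 + 307 + 24 + 17 + 1,483 + 230 = 2,705 (under)
Week 21–Week 26: 307 + 24 + 17 + 1,483 + 230 + 1,606 = 3,667 (over)
Week 22–Week 27: 24 + 17 + 1,483 + 230 + 1,606 + 96 = 3,456 (over)
Week 23–Week 28: 17 + 1,483 + 230 + 1,606 + 96 + 36 = 3,468 (over)
Week 24–Week 29: 1,483 + 230 + 1,606 + 96 + 36 + 14 = 3,465 (over)
5 windows exceed the threshold.

5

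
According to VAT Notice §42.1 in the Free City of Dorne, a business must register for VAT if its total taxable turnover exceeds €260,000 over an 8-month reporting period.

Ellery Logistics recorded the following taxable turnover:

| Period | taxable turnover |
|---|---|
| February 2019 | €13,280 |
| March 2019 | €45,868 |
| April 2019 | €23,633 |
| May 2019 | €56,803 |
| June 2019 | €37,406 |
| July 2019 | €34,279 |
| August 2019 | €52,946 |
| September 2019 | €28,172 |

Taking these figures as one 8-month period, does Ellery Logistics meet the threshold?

Yes

Total taxable turnover: €13,280 + €45,868 + €23,633 + €56,803 + €37,406 + €34,279 + €52,946 + €28,172 = €292,387.
€292,387 > €260,000, so the threshold is exceeded.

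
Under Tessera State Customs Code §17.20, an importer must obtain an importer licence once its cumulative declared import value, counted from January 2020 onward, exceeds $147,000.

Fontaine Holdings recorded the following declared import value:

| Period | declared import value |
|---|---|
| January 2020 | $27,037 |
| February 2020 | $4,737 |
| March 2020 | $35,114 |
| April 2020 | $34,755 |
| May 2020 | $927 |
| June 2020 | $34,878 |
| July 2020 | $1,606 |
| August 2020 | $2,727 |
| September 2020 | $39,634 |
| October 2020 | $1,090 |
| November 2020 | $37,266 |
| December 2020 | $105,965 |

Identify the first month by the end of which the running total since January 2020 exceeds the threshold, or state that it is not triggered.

Through January 2020: $27,037
Through February 2020: $31,774
Through March 2020: $66,888
Through April 2020: $101,643
Through May 2020: $102,570
Through June 2020: $137,448
Through July 2020: $139,054
Through August 2020: $141,781
Through September 2020: $181,415 ← exceeds threshold

September 2020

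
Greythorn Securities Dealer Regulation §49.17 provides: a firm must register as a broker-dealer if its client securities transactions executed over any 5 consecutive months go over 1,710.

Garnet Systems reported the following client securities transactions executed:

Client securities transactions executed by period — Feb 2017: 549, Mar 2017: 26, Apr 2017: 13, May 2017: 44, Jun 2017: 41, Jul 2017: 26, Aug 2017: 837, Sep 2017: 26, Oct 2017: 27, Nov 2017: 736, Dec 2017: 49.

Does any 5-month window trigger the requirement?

Feb 2017–Jun 2017: 549 + 26 + 13 + 44 + 41 = 673 (under)
Mar 2017–Jul 2017: 26 + 13 + 44 + 41 + 26 = 150 (under)
Apr 2017–Aug 2017: 13 + 44 + 41 + 26 + 837 = 961 (under)
May 2017–Sep 2017: 44 + 41 + 26 + 837 + 26 = 974 (under)
Jun 2017–Oct 2017: 41 + 26 + 837 + 26 + 27 = 957 (under)
Jul 2017–Nov 2017: 26 + 837 + 26 + 27 + 736 = 1,652 (under)
Aug 2017–Dec 2017: 837 + 26 + 27 + 736 + 49 = 1,675 (under)
No window exceeds 1,710.

No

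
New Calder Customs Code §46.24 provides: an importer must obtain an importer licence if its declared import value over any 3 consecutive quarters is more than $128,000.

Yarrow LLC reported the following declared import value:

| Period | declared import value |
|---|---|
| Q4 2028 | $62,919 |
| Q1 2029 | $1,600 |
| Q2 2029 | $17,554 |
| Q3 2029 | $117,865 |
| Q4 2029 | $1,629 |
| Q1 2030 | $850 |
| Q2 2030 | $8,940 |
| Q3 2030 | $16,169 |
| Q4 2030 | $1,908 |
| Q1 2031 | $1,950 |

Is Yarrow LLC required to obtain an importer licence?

Q4 2028–Q2 2029: $62,919 + $1,600 + $17,554 = $82,073 (under)
Q1 2029–Q3 2029: $1,600 + $17,554 + $117,865 = $137,019 (over)
Q2 2029–Q4 2029: $17,554 + $117,865 + $1,629 = $137,048 (over)
Q3 2029–Q1 2030: $117,865 + $1,629 + $850 = $120,344 (under)
Q4 2029–Q2 2030: $1,629 + $850 + $8,940 = $11,419 (under)
Q1 2030–Q3 2030: $850 + $8,940 + $16,169 = $25,959 (under)
Q2 2030–Q4 2030: $8,940 + $16,169 + $1,908 = $27,017 (under)
Q3 2030–Q1 2031: $16,169 + $1,908 + $1,950 = $20,027 (under)
At least one window exceeds $128,000.

Yes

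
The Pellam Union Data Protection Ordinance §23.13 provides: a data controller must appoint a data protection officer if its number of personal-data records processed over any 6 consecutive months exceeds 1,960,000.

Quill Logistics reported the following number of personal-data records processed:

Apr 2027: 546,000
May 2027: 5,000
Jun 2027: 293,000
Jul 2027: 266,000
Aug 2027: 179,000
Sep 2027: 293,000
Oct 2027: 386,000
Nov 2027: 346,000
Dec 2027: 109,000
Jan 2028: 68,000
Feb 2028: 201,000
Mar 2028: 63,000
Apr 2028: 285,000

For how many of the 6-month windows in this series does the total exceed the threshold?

0

Apr 2027–Sep 2027: 546,000 + 5,000 + 293,000 + 266,000 + 179,000 + 293,000 = 1,582,000 (under)
May 2027–Oct 2027: 5,000 + 293,000 + 266,000 + 179,000 + 293,000 + 386,000 = 1,422,000 (under)
Jun 2027–Nov 2027: 293,000 + 266,000 + 179,000 + 293,000 + 386,000 + 346,000 = 1,763,000 (under)
Jul 2027–Dec 2027: 266,000 + 179,000 + 293,000 + 386,000 + 346,000 + 109,000 = 1,579,000 (under)
Aug 2027–Jan 2028: 179,000 + 293,000 + 386,000 + 346,000 + 109,000 + 68,000 = 1,381,000 (under)
Sep 2027–Feb 2028: 293,000 + 386,000 + 346,000 + 109,000 + 68,000 + 201,000 = 1,403,000 (under)
Oct 2027–Mar 2028: 386,000 + 346,000 + 109,000 + 68,000 + 201,000 + 63,000 = 1,173,000 (under)
Nov 2027–Apr 2028: 346,000 + 109,000 + 68,000 + 201,000 + 63,000 + 285,000 = 1,072,000 (under)
0 windows exceed the threshold.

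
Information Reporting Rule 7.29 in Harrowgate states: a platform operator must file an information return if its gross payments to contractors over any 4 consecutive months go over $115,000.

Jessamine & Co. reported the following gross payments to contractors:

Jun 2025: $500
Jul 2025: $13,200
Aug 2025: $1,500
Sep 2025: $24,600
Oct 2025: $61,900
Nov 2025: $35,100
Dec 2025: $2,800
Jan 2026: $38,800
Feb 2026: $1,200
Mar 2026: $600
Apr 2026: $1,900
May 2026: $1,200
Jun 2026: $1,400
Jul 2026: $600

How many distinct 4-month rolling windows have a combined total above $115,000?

3

Jun 2025–Sep 2025: $500 + $13,200 + $1,500 + $24,600 = $39,800 (under)
Jul 2025–Oct 2025: $13,200 + $1,500 + $24,600 + $61,900 = $101,200 (under)
Aug 2025–Nov 2025: $1,500 + $24,600 + $61,900 + $35,100 = $123,100 (over)
Sep 2025–Dec 2025: $24,600 + $61,900 + $35,100 + $2,800 = $124,400 (over)
Oct 2025–Jan 2026: $61,900 + $35,100 + $2,800 + $38,800 = $138,600 (over)
Nov 2025–Feb 2026: $35,100 + $2,800 + $38,800 + $1,200 = $77,900 (under)
Dec 2025–Mar 2026: $2,800 + $38,800 + $1,200 + $600 = $43,400 (under)
Jan 2026–Apr 2026: $38,800 + $1,200 + $600 + $1,900 = $42,500 (under)
Feb 2026–May 2026: $1,200 + $600 + $1,900 + $1,200 = $4,900 (under)
Mar 2026–Jun 2026: $600 + $1,900 + $1,200 + $1,400 = $5,100 (under)
Apr 2026–Jul 2026: $1,900 + $1,200 + $1,400 + $600 = $5,100 (under)
3 windows exceed the threshold.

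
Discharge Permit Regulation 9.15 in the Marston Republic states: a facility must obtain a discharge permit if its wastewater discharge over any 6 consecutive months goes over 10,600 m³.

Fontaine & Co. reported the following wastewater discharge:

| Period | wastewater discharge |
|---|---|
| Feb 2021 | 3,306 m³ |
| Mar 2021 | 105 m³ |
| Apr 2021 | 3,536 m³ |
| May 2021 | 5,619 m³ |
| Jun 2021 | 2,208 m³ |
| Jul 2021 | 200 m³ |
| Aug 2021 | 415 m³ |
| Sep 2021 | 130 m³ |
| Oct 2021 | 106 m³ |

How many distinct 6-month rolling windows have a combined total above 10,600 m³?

3

Feb 2021–Jul 2021: 3,306 m³ + 105 m³ + 3,536 m³ + 5,619 m³ + 2,208 m³ + 200 m³ = 14,974 m³ (over)
Mar 2021–Aug 2021: 105 m³ + 3,536 m³ + 5,619 m³ + 2,208 m³ + 200 m³ + 415 m³ = 12,083 m³ (over)
Apr 2021–Sep 2021: 3,536 m³ + 5,619 m³ + 2,208 m³ + 200 m³ + 415 m³ + 130 m³ = 12,108 m³ (over)
May 2021–Oct 2021: 5,619 m³ + 2,208 m³ + 200 m³ + 415 m³ + 130 m³ + 106 m³ = 8,678 m³ (under)
3 windows exceed the threshold.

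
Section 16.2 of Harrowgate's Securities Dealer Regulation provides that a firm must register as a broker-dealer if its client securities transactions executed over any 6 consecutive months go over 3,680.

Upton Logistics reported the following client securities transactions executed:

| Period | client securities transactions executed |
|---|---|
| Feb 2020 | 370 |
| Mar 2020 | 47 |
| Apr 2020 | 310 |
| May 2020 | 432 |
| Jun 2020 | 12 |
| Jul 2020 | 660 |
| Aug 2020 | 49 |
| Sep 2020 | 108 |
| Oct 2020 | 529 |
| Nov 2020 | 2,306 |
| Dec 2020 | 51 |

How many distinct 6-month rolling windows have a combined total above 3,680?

Feb 2020–Jul 2020: 370 + 47 + 310 + 432 + 12 + 660 = 1,831 (under)
Mar 2020–Aug 2020: 47 + 310 + 432 + 12 + 660 + 49 = 1,510 (under)
Apr 2020–Sep 2020: 310 + 432 + 12 + 660 + 49 + 108 = 1,571 (under)
May 2020–Oct 2020: 432 + 12 + 660 + 49 + 108 + 529 = 1,790 (under)
Jun 2020–Nov 2020: 12 + 660 + 49 + 108 + 529 + 2,306 = 3,664 (under)
Jul 2020–Dec 2020: 660 + 49 + 108 + 529 + 2,306 + 51 = 3,703 (over)
1 window exceeds the threshold.

1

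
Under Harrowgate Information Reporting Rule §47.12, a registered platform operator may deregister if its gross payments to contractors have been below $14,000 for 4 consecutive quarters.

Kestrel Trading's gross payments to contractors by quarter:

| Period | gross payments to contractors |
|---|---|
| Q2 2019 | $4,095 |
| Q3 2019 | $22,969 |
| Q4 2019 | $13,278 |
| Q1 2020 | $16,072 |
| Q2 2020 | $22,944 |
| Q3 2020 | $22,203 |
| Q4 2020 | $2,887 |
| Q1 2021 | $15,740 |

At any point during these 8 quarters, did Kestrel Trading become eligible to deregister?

No

Quarters below $14,000: Q2 2019, Q4 2019, Q4 2020.
Longest run of consecutive quarters below the threshold: 1.
1 < 4, so Kestrel Trading never became eligible.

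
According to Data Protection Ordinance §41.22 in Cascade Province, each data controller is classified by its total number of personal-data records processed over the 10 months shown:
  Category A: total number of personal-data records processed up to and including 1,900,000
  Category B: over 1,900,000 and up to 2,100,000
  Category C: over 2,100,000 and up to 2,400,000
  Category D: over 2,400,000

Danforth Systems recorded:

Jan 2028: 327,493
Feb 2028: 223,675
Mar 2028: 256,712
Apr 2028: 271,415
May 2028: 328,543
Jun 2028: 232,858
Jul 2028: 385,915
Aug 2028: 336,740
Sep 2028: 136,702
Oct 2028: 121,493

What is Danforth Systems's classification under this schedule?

Category D

Total number of personal-data records processed: 327,493 + 223,675 + 256,712 + 271,415 + 328,543 + 232,858 + 385,915 + 336,740 + 136,702 + 121,493 = 2,621,546.
2,621,546 > 2,400,000, so Category D applies.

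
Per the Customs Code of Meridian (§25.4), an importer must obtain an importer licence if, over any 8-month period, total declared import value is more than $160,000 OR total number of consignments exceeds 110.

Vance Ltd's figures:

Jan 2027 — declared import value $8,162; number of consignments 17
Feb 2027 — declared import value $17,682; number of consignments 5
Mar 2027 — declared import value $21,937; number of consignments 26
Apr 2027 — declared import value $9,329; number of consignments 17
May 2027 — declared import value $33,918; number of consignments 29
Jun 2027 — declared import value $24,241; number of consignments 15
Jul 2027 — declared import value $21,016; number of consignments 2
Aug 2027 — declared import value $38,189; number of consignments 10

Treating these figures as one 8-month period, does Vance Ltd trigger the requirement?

Yes

Total declared import value: $8,162 + $17,682 + $21,937 + $9,329 + $33,918 + $24,241 + $21,016 + $38,189 = $174,474 (> $160,000).
Total number of consignments: 17 + 5 + 26 + 17 + 29 + 15 + 2 + 10 = 121 (> 110).
The test is 'or': at least one threshold is exceeded.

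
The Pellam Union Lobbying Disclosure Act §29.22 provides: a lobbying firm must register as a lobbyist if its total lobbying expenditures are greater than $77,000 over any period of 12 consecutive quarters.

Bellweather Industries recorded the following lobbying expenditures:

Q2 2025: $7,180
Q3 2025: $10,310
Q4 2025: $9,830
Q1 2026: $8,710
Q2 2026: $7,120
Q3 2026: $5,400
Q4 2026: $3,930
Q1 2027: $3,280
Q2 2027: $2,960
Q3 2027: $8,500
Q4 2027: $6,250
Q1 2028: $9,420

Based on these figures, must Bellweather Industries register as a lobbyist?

Yes

Total lobbying expenditures: $7,180 + $10,310 + $9,830 + $8,710 + $7,120 + $5,400 + $3,930 + $3,280 + $2,960 + $8,500 + $6,250 + $9,420 = $82,890.
$82,890 > $77,000, so the threshold is exceeded.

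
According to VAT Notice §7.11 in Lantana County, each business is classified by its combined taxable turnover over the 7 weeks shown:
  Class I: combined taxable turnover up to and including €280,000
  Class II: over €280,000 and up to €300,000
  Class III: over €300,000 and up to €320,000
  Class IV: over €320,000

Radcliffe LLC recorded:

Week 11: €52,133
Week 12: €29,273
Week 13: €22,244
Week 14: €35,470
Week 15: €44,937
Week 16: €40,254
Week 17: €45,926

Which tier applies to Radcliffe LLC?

Combined taxable turnover: €52,133 + €29,273 + €22,244 + €35,470 + €44,937 + €40,254 + €45,926 = €270,237.
€270,237 ≤ €280,000, so Class I applies.

Class I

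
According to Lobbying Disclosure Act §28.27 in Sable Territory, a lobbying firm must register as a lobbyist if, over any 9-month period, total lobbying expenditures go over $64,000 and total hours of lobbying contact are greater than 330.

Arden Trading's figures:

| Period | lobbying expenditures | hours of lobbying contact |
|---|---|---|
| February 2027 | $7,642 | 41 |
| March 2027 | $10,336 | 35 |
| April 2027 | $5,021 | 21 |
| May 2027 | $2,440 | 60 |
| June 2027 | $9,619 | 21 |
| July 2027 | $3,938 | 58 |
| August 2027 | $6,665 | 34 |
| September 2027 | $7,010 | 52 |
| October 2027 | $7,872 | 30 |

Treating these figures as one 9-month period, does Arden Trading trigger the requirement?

No

Total lobbying expenditures: $7,642 + $10,336 + $5,021 + $2,440 + $9,619 + $3,938 + $6,665 + $7,010 + $7,872 = $60,543 (≤ $64,000).
Total hours of lobbying contact: 41 + 35 + 21 + 60 + 21 + 58 + 34 + 52 + 30 = 352 (> 330).
The test is 'and': the rule requires both, and at least one is not exceeded.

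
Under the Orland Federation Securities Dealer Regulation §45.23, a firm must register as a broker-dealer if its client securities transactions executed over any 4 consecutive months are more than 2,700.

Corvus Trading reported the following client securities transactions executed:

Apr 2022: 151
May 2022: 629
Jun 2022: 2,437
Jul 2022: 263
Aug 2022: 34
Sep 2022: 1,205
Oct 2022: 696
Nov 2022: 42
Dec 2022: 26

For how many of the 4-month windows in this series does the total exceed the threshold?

3

Apr 2022–Jul 2022: 151 + 629 + 2,437 + 263 = 3,480 (over)
May 2022–Aug 2022: 629 + 2,437 + 263 + 34 = 3,363 (over)
Jun 2022–Sep 2022: 2,437 + 263 + 34 + 1,205 = 3,939 (over)
Jul 2022–Oct 2022: 263 + 34 + 1,205 + 696 = 2,198 (under)
Aug 2022–Nov 2022: 34 + 1,205 + 696 + 42 = 1,977 (under)
Sep 2022–Dec 2022: 1,205 + 696 + 42 + 26 = 1,969 (under)
3 windows exceed the threshold.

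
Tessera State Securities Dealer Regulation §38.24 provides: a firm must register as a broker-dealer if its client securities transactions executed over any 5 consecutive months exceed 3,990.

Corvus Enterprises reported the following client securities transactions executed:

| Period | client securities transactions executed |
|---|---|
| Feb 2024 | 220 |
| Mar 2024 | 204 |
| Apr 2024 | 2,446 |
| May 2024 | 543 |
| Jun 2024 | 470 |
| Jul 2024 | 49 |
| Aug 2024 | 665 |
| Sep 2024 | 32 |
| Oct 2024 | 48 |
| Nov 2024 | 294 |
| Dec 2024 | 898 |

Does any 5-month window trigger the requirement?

Feb 2024–Jun 2024: 220 + 204 + 2,446 + 543 + 470 = 3,883 (under)
Mar 2024–Jul 2024: 204 + 2,446 + 543 + 470 + 49 = 3,712 (under)
Apr 2024–Aug 2024: 2,446 + 543 + 470 + 49 + 665 = 4,173 (over)
May 2024–Sep 2024: 543 + 470 + 49 + 665 + 32 = 1,759 (under)
Jun 2024–Oct 2024: 470 + 49 + 665 + 32 + 48 = 1,264 (under)
Jul 2024–Nov 2024: 49 + 665 + 32 + 48 + 294 = 1,088 (under)
Aug 2024–Dec 2024: 665 + 32 + 48 + 294 + 898 = 1,937 (under)
At least one window exceeds 3,990.

Yes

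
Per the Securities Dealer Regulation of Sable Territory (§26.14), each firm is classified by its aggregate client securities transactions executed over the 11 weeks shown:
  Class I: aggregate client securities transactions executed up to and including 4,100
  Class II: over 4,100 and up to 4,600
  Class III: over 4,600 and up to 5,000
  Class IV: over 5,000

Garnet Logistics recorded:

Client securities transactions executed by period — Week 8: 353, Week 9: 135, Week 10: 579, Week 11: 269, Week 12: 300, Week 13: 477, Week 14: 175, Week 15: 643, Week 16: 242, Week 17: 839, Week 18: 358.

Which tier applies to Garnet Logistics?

Aggregate client securities transactions executed: 353 + 135 + 579 + 269 + 300 + 477 + 175 + 643 + 242 + 839 + 358 = 4,370.
4,100 < 4,370 ≤ 4,600, so Class II applies.

Class II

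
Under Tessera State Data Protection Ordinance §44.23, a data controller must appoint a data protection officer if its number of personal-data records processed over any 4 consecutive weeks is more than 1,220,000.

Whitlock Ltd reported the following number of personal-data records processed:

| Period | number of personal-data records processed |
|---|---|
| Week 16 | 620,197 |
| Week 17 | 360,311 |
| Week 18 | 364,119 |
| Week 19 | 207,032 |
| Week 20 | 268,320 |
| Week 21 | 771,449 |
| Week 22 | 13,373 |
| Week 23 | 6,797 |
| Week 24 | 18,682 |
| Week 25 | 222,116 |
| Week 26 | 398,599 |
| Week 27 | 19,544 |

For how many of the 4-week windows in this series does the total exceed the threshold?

3

Week 16–Week 19: 620,197 + 360,311 + 364,119 + 207,032 = 1,551,659 (over)
Week 17–Week 20: 360,311 + 364,119 + 207,032 + 268,320 = 1,199,782 (under)
Week 18–Week 21: 364,119 + 207,032 + 268,320 + 771,449 = 1,610,920 (over)
Week 19–Week 22: 207,032 + 268,320 + 771,449 + 13,373 = 1,260,174 (over)
Week 20–Week 23: 268,320 + 771,449 + 13,373 + 6,797 = 1,059,939 (under)
Week 21–Week 24: 771,449 + 13,373 + 6,797 + 18,682 = 810,301 (under)
Week 22–Week 25: 13,373 + 6,797 + 18,682 + 222,116 = 260,968 (under)
Week 23–Week 26: 6,797 + 18,682 + 222,116 + 398,599 = 646,194 (under)
Week 24–Week 27: 18,682 + 222,116 + 398,599 + 19,544 = 658,941 (under)
3 windows exceed the threshold.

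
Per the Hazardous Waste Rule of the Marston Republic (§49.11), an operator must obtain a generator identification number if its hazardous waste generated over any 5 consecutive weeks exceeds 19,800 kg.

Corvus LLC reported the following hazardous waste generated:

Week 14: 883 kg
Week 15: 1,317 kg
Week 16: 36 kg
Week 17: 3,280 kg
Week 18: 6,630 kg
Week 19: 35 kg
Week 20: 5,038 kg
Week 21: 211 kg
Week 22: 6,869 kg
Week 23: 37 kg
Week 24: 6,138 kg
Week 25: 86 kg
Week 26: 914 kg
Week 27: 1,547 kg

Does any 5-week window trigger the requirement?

No

Week 14–Week 18: 883 kg + 1,317 kg + 36 kg + 3,280 kg + 6,630 kg = 12,146 kg (under)
Week 15–Week 19: 1,317 kg + 36 kg + 3,280 kg + 6,630 kg + 35 kg = 11,298 kg (under)
Week 16–Week 20: 36 kg + 3,280 kg + 6,630 kg + 35 kg + 5,038 kg = 15,019 kg (under)
Week 17–Week 21: 3,280 kg + 6,630 kg + 35 kg + 5,038 kg + 211 kg = 15,194 kg (under)
Week 18–Week 22: 6,630 kg + 35 kg + 5,038 kg + 211 kg + 6,869 kg = 18,783 kg (under)
Week 19–Week 23: 35 kg + 5,038 kg + 211 kg + 6,869 kg + 37 kg = 12,190 kg (under)
Week 20–Week 24: 5,038 kg + 211 kg + 6,869 kg + 37 kg + 6,138 kg = 18,293 kg (under)
Week 21–Week 25: 211 kg + 6,869 kg + 37 kg + 6,138 kg + 86 kg = 13,341 kg (under)
Week 22–Week 26: 6,869 kg + 37 kg + 6,138 kg + 86 kg + 914 kg = 14,044 kg (under)
Week 23–Week 27: 37 kg + 6,138 kg + 86 kg + 914 kg + 1,547 kg = 8,722 kg (under)
No window exceeds 19,800 kg.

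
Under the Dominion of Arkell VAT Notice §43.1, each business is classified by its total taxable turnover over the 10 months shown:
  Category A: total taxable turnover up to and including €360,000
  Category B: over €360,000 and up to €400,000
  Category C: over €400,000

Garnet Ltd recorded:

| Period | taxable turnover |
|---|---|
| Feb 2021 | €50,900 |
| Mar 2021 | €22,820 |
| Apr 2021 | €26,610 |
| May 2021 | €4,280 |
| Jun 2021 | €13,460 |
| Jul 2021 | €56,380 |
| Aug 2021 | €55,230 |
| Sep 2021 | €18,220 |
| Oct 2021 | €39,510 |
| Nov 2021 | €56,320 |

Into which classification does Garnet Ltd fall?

Category A

Total taxable turnover: €50,900 + €22,820 + €26,610 + €4,280 + €13,460 + €56,380 + €55,230 + €18,220 + €39,510 + €56,320 = €343,730.
€343,730 ≤ €360,000, so Category A applies.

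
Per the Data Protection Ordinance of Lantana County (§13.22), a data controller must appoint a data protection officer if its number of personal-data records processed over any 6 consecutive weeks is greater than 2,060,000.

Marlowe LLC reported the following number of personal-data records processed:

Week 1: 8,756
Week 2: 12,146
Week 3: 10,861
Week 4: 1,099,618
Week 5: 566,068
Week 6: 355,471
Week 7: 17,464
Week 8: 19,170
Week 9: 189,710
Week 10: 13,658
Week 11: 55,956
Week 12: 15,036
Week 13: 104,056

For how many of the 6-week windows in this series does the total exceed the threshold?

Week 1–Week 6: 8,756 + 12,146 + 10,861 + 1,099,618 + 566,068 + 355,471 = 2,052,920 (under)
Week 2–Week 7: 12,146 + 10,861 + 1,099,618 + 566,068 + 355,471 + 17,464 = 2,061,628 (over)
Week 3–Week 8: 10,861 + 1,099,618 + 566,068 + 355,471 + 17,464 + 19,170 = 2,068,652 (over)
Week 4–Week 9: 1,099,618 + 566,068 + 355,471 + 17,464 + 19,170 + 189,710 = 2,247,501 (over)
Week 5–Week 10: 566,068 + 355,471 + 17,464 + 19,170 + 189,710 + 13,658 = 1,161,541 (under)
Week 6–Week 11: 355,471 + 17,464 + 19,170 + 189,710 + 13,658 + 55,956 = 651,429 (under)
Week 7–Week 12: 17,464 + 19,170 + 189,710 + 13,658 + 55,956 + 15,036 = 310,994 (under)
Week 8–Week 13: 19,170 + 189,710 + 13,658 + 55,956 + 15,036 + 104,056 = 397,586 (under)
3 windows exceed the threshold.

3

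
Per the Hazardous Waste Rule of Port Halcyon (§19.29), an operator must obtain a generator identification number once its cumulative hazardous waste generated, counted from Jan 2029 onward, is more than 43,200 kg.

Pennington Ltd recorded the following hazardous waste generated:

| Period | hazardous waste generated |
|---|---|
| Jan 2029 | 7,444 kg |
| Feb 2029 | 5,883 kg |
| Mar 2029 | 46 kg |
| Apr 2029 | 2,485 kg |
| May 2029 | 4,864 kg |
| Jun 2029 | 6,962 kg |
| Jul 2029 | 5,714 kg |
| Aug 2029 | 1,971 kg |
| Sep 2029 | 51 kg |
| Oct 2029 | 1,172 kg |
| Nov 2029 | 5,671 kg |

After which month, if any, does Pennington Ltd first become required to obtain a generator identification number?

Through Jan 2029: 7,444 kg
Through Feb 2029: 13,327 kg
Through Mar 2029: 13,373 kg
Through Apr 2029: 15,858 kg
Through May 2029: 20,722 kg
Through Jun 2029: 27,684 kg
Through Jul 2029: 33,398 kg
Through Aug 2029: 35,369 kg
Through Sep 2029: 35,420 kg
Through Oct 2029: 36,592 kg
Through Nov 2029: 42,263 kg
Final cumulative total 42,263 kg ≤ 43,200 kg; the threshold is never exceeded.

Not triggered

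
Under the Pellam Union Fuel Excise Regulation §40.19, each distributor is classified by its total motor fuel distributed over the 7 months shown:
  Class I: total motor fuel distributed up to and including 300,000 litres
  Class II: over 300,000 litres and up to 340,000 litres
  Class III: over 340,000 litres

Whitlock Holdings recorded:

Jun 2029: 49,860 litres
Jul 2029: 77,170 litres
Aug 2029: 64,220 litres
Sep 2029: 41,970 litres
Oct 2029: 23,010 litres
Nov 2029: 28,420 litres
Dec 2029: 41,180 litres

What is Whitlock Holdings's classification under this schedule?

Class II

Total motor fuel distributed: 49,860 litres + 77,170 litres + 64,220 litres + 41,970 litres + 23,010 litres + 28,420 litres + 41,180 litres = 325,830 litres.
300,000 litres < 325,830 litres ≤ 340,000 litres, so Class II applies.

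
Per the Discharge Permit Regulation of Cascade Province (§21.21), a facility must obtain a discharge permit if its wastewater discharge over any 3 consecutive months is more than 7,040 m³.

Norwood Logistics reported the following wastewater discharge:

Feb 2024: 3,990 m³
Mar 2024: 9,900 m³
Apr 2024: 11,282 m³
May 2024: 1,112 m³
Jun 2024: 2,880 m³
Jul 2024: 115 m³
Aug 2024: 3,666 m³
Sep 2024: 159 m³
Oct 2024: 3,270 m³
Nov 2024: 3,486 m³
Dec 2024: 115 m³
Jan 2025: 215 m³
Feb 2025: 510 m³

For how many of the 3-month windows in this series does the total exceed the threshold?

Feb 2024–Apr 2024: 3,990 m³ + 9,900 m³ + 11,282 m³ = 25,172 m³ (over)
Mar 2024–May 2024: 9,900 m³ + 11,282 m³ + 1,112 m³ = 22,294 m³ (over)
Apr 2024–Jun 2024: 11,282 m³ + 1,112 m³ + 2,880 m³ = 15,274 m³ (over)
May 2024–Jul 2024: 1,112 m³ + 2,880 m³ + 115 m³ = 4,107 m³ (under)
Jun 2024–Aug 2024: 2,880 m³ + 115 m³ + 3,666 m³ = 6,661 m³ (under)
Jul 2024–Sep 2024: 115 m³ + 3,666 m³ + 159 m³ = 3,940 m³ (under)
Aug 2024–Oct 2024: 3,666 m³ + 159 m³ + 3,270 m³ = 7,095 m³ (over)
Sep 2024–Nov 2024: 159 m³ + 3,270 m³ + 3,486 m³ = 6,915 m³ (under)
Oct 2024–Dec 2024: 3,270 m³ + 3,486 m³ + 115 m³ = 6,871 m³ (under)
Nov 2024–Jan 2025: 3,486 m³ + 115 m³ + 215 m³ = 3,816 m³ (under)
Dec 2024–Feb 2025: 115 m³ + 215 m³ + 510 m³ = 840 m³ (under)
4 windows exceed the threshold.

4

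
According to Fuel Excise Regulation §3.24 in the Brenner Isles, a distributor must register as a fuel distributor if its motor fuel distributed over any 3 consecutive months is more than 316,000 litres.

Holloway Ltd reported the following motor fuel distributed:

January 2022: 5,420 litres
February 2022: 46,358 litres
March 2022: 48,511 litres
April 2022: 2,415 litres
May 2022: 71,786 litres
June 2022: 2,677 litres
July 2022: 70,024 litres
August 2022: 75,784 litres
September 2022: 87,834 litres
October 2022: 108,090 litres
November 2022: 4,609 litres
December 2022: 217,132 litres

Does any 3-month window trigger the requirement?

January 2022–March 2022: 5,420 litres + 46,358 litres + 48,511 litres = 100,289 litres (under)
February 2022–April 2022: 46,358 litres + 48,511 litres + 2,415 litres = 97,284 litres (under)
March 2022–May 2022: 48,511 litres + 2,415 litres + 71,786 litres = 122,712 litres (under)
April 2022–June 2022: 2,415 litres + 71,786 litres + 2,677 litres = 76,878 litres (under)
May 2022–July 2022: 71,786 litres + 2,677 litres + 70,024 litres = 144,487 litres (under)
June 2022–August 2022: 2,677 litres + 70,024 litres + 75,784 litres = 148,485 litres (under)
July 2022–September 2022: 70,024 litres + 75,784 litres + 87,834 litres = 233,642 litres (under)
August 2022–October 2022: 75,784 litres + 87,834 litres + 108,090 litres = 271,708 litres (under)
September 2022–November 2022: 87,834 litres + 108,090 litres + 4,609 litres = 200,533 litres (under)
October 2022–December 2022: 108,090 litres + 4,609 litres + 217,132 litres = 329,831 litres (over)
At least one window exceeds 316,000 litres.

Yes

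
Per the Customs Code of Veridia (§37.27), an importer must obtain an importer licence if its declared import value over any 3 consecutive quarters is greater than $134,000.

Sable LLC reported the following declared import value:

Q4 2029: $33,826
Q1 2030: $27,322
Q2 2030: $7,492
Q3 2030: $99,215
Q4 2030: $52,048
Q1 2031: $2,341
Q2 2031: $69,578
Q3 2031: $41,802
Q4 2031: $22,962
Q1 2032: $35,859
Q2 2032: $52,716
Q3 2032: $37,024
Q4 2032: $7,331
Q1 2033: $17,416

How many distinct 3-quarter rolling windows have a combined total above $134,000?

4

Q4 2029–Q2 2030: $33,826 + $27,322 + $7,492 = $68,640 (under)
Q1 2030–Q3 2030: $27,322 + $7,492 + $99,215 = $134,029 (over)
Q2 2030–Q4 2030: $7,492 + $99,215 + $52,048 = $158,755 (over)
Q3 2030–Q1 2031: $99,215 + $52,048 + $2,341 = $153,604 (over)
Q4 2030–Q2 2031: $52,048 + $2,341 + $69,578 = $123,967 (under)
Q1 2031–Q3 2031: $2,341 + $69,578 + $41,802 = $113,721 (under)
Q2 2031–Q4 2031: $69,578 + $41,802 + $22,962 = $134,342 (over)
Q3 2031–Q1 2032: $41,802 + $22,962 + $35,859 = $100,623 (under)
Q4 2031–Q2 2032: $22,962 + $35,859 + $52,716 = $111,537 (under)
Q1 2032–Q3 2032: $35,859 + $52,716 + $37,024 = $125,599 (under)
Q2 2032–Q4 2032: $52,716 + $37,024 + $7,331 = $97,071 (under)
Q3 2032–Q1 2033: $37,024 + $7,331 + $17,416 = $61,771 (under)
4 windows exceed the threshold.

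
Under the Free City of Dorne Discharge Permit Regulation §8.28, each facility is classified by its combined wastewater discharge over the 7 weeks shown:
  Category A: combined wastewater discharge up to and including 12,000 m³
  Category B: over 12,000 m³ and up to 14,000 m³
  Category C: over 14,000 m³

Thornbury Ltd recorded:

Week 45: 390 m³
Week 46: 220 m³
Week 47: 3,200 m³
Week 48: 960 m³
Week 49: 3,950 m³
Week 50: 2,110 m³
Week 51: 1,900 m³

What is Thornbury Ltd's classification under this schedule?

Category B

Combined wastewater discharge: 390 m³ + 220 m³ + 3,200 m³ + 960 m³ + 3,950 m³ + 2,110 m³ + 1,900 m³ = 12,730 m³.
12,000 m³ < 12,730 m³ ≤ 14,000 m³, so Category B applies.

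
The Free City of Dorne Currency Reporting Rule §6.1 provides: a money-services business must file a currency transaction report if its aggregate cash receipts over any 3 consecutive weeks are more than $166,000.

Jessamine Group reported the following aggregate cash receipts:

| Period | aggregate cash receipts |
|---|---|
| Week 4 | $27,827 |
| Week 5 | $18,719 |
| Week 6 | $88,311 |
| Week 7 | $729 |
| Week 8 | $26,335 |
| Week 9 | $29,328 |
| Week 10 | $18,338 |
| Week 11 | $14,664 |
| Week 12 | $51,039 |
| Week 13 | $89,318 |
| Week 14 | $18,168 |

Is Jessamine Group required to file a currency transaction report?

No

Week 4–Week 6: $27,827 + $18,719 + $88,311 = $134,857 (under)
Week 5–Week 7: $18,719 + $88,311 + $729 = $107,759 (under)
Week 6–Week 8: $88,311 + $729 + $26,335 = $115,375 (under)
Week 7–Week 9: $729 + $26,335 + $29,328 = $56,392 (under)
Week 8–Week 10: $26,335 + $29,328 + $18,338 = $74,001 (under)
Week 9–Week 11: $29,328 + $18,338 + $14,664 = $62,330 (under)
Week 10–Week 12: $18,338 + $14,664 + $51,039 = $84,041 (under)
Week 11–Week 13: $14,664 + $51,039 + $89,318 = $155,021 (under)
Week 12–Week 14: $51,039 + $89,318 + $18,168 = $158,525 (under)
No window exceeds $166,000.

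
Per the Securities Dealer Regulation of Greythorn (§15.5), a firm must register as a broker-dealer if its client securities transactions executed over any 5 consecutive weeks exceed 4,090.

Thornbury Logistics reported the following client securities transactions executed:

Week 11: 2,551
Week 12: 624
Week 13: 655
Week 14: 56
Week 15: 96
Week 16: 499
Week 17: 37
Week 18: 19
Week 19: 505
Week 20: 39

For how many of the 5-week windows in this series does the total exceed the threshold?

0

Week 11–Week 15: 2,551 + 624 + 655 + 56 + 96 = 3,982 (under)
Week 12–Week 16: 624 + 655 + 56 + 96 + 499 = 1,930 (under)
Week 13–Week 17: 655 + 56 + 96 + 499 + 37 = 1,343 (under)
Week 14–Week 18: 56 + 96 + 499 + 37 + 19 = 707 (under)
Week 15–Week 19: 96 + 499 + 37 + 19 + 505 = 1,156 (under)
Week 16–Week 20: 499 + 37 + 19 + 505 + 39 = 1,099 (under)
0 windows exceed the threshold.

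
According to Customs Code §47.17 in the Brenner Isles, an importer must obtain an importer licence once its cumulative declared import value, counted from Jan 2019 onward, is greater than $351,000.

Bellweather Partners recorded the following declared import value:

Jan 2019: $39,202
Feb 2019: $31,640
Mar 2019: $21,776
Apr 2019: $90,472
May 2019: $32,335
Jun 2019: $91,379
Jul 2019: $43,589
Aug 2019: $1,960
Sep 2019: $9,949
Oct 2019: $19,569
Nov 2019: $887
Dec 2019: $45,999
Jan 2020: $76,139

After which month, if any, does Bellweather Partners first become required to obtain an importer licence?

Aug 2019

Through Jan 2019: $39,202
Through Feb 2019: $70,842
Through Mar 2019: $92,618
Through Apr 2019: $183,090
Through May 2019: $215,425
Through Jun 2019: $306,804
Through Jul 2019: $350,393
Through Aug 2019: $352,353 ← exceeds threshold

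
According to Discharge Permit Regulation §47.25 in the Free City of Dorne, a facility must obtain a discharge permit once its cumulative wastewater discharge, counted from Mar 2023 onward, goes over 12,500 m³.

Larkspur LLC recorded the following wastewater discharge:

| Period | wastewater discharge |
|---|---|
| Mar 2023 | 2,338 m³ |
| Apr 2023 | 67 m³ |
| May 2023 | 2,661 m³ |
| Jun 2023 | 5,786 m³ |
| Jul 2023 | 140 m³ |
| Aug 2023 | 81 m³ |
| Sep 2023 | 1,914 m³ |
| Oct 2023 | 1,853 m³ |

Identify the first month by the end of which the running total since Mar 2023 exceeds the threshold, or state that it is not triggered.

Through Mar 2023: 2,338 m³
Through Apr 2023: 2,405 m³
Through May 2023: 5,066 m³
Through Jun 2023: 10,852 m³
Through Jul 2023: 10,992 m³
Through Aug 2023: 11,073 m³
Through Sep 2023: 12,987 m³ ← exceeds threshold

Sep 2023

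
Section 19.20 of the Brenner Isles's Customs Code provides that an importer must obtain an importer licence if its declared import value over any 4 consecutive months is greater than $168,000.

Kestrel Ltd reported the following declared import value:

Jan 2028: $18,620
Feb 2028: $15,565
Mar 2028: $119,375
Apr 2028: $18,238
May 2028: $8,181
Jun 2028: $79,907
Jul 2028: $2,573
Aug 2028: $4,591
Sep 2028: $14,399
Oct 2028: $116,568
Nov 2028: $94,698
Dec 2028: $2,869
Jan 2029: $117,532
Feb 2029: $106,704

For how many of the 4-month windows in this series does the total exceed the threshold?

6

Jan 2028–Apr 2028: $18,620 + $15,565 + $119,375 + $18,238 = $171,798 (over)
Feb 2028–May 2028: $15,565 + $119,375 + $18,238 + $8,181 = $161,359 (under)
Mar 2028–Jun 2028: $119,375 + $18,238 + $8,181 + $79,907 = $225,701 (over)
Apr 2028–Jul 2028: $18,238 + $8,181 + $79,907 + $2,573 = $108,899 (under)
May 2028–Aug 2028: $8,181 + $79,907 + $2,573 + $4,591 = $95,252 (under)
Jun 2028–Sep 2028: $79,907 + $2,573 + $4,591 + $14,399 = $101,470 (under)
Jul 2028–Oct 2028: $2,573 + $4,591 + $14,399 + $116,568 = $138,131 (under)
Aug 2028–Nov 2028: $4,591 + $14,399 + $116,568 + $94,698 = $230,256 (over)
Sep 2028–Dec 2028: $14,399 + $116,568 + $94,698 + $2,869 = $228,534 (over)
Oct 2028–Jan 2029: $116,568 + $94,698 + $2,869 + $117,532 = $331,667 (over)
Nov 2028–Feb 2029: $94,698 + $2,869 + $117,532 + $106,704 = $321,803 (over)
6 windows exceed the threshold.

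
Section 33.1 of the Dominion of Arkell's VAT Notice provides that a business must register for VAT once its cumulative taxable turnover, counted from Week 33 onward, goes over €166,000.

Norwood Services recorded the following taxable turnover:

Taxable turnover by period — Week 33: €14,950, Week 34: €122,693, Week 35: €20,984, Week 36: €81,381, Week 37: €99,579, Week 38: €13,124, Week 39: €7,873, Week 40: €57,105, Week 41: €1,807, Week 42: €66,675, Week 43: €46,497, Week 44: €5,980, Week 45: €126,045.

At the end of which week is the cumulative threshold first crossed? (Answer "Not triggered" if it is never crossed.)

Through Week 33: €14,950
Through Week 34: €137,643
Through Week 35: €158,627
Through Week 36: €240,008 ← exceeds threshold

Week 36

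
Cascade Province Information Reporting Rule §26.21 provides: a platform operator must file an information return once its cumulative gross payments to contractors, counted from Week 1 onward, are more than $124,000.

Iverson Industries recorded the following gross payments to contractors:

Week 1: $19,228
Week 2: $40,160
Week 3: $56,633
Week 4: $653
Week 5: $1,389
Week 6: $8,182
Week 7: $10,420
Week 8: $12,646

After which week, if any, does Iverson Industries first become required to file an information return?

Week 6

Through Week 1: $19,228
Through Week 2: $59,388
Through Week 3: $116,021
Through Week 4: $116,674
Through Week 5: $118,063
Through Week 6: $126,245 ← exceeds threshold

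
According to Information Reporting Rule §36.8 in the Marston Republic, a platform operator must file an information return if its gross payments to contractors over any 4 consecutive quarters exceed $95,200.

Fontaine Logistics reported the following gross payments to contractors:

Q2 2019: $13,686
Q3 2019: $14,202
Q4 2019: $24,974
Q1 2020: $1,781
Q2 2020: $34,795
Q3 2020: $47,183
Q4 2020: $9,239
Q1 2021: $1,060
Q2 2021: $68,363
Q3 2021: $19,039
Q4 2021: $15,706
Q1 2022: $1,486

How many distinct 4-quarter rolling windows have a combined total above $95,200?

5

Q2 2019–Q1 2020: $13,686 + $14,202 + $24,974 + $1,781 = $54,643 (under)
Q3 2019–Q2 2020: $14,202 + $24,974 + $1,781 + $34,795 = $75,752 (under)
Q4 2019–Q3 2020: $24,974 + $1,781 + $34,795 + $47,183 = $108,733 (over)
Q1 2020–Q4 2020: $1,781 + $34,795 + $47,183 + $9,239 = $92,998 (under)
Q2 2020–Q1 2021: $34,795 + $47,183 + $9,239 + $1,060 = $92,277 (under)
Q3 2020–Q2 2021: $47,183 + $9,239 + $1,060 + $68,363 = $125,845 (over)
Q4 2020–Q3 2021: $9,239 + $1,060 + $68,363 + $19,039 = $97,701 (over)
Q1 2021–Q4 2021: $1,060 + $68,363 + $19,039 + $15,706 = $104,168 (over)
Q2 2021–Q1 2022: $68,363 + $19,039 + $15,706 + $1,486 = $104,594 (over)
5 windows exceed the threshold.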